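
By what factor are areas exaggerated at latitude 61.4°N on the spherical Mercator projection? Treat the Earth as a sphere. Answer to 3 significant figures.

4.36

The Mercator projection is conformal; its linear scale factor is the same in every direction and equals sec φ = 1/cos φ.
Areal scale = k² = sec²φ = 1/cos²(61.4°) = 1/0.4787² = 4.364.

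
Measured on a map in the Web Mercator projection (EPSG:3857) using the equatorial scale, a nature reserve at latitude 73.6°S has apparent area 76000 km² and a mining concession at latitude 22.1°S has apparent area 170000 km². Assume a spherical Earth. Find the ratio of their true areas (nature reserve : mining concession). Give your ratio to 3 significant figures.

0.0415

Since Mercator area scale is 1/cos²φ, the true area equals the apparent area multiplied by cos²φ.
True area of nature reserve: 76000 × cos²(73.6°) = 76000 × 0.07972 = 6058 km².
True area of mining concession: 170000 × cos²(22.1°) = 170000 × 0.8585 = 145900 km².
Ratio = 6058 / 145900 ≈ 0.0415.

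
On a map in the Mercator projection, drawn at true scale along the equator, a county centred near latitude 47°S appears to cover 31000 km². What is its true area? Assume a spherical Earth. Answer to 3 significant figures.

The Mercator projection is conformal; its linear scale factor is the same in every direction and equals sec φ = 1/cos φ.
Areal scale = k² = sec²φ = 1/cos²(47°) = 1/0.6820² = 2.150.
True area = apparent / (areal scale) = 31000 / 2.150 ≈ 14400 km².

14400 km²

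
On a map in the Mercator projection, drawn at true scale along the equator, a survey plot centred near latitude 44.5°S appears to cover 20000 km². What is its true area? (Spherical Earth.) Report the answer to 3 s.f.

10200 km²

The Mercator projection is conformal; its linear scale factor is the same in every direction and equals sec φ = 1/cos φ.
Areal scale = k² = sec²φ = 1/cos²(44.5°) = 1/0.7133² = 1.966.
True area = apparent / (areal scale) = 20000 / 1.966 ≈ 10200 km².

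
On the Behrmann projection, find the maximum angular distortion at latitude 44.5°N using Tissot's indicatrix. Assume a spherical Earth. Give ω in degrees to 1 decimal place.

22.1°

The Behrmann projection is cylindrical equal-area with φ₀ = 30°. A cylindrical equal-area projection with standard parallel φ₀ has meridian scale h = cos φ / cos φ₀ and parallel scale k = cos φ₀ / cos φ (so areas are preserved, h·k = 1).
At 44.5°: h = 0.8236, k = 1.214; principal scales a = 1.214, b = 0.8236.
sin(ω/2) = (a − b)/(a + b) = 0.3906/2.038 = 0.1917, so ω = 2 arcsin(0.1917) ≈ 22.1°.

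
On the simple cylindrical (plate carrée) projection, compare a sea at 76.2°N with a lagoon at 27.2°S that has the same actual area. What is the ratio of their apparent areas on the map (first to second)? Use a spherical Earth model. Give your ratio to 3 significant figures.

3.73

Plate carrée maps x = Rλ, y = Rφ. The meridian scale is h = 1 and the parallel scale is k = 1/cos φ = sec φ.
Areal scale at 76.2°: h·k = 1.000 × 4.192 = 4.192.
Areal scale at 27.2°: h·k = 1.000 × 1.124 = 1.124.
Ratio = 4.192/1.124 ≈ 3.73.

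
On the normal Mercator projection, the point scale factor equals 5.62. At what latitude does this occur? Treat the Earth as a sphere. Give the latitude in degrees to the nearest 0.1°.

79.8°

Mercator scale is k = sec φ = 1/cos φ.
1/cos φ = 5.62  ⇒  cos φ = 0.1779  ⇒  φ = arccos(0.1779) ≈ 79.8°.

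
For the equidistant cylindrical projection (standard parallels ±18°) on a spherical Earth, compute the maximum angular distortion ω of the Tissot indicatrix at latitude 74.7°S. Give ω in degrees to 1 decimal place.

68.9°

The equidistant cylindrical projection with φ₀ = 18° has h = 1 (meridians true) and k = cos φ₀ / cos φ along parallels.
At 74.7°: h = 1.000, k = 3.604; principal scales a = 3.604, b = 1.000.
sin(ω/2) = (a − b)/(a + b) = 2.604/4.604 = 0.5656, so ω = 2 arcsin(0.5656) ≈ 68.9°.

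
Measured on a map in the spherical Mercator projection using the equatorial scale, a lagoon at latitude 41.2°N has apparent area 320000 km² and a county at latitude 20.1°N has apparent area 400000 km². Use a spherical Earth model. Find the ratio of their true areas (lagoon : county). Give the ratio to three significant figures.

Mercator's areal exaggeration is sec²φ; hence true area = (apparent area) · cos²φ.
True area of lagoon: 320000 × cos²(41.2°) = 320000 × 0.5661 = 181200 km².
True area of county: 400000 × cos²(20.1°) = 400000 × 0.8819 = 352800 km².
Ratio = 181200 / 352800 ≈ 0.514.

0.514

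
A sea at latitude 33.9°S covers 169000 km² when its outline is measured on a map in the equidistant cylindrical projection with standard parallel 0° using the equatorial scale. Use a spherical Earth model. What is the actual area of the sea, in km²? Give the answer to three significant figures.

For the equirectangular projection with φ₀ = 0 (plate carrée), h = 1 along meridians and k = sec φ along parallels.
Areal scale = h·k = 1 × sec φ; at 33.9°, h = 1.000, k = 1.205, so h·k = 1.205.
True area = apparent / (areal scale) = 169000 / 1.205 ≈ 140000 km².

140000 km²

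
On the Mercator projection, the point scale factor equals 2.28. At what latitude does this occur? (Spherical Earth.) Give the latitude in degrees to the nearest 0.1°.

Mercator scale is k = sec φ = 1/cos φ.
1/cos φ = 2.28  ⇒  cos φ = 0.4386  ⇒  φ = arccos(0.4386) ≈ 64.0°.

64.0°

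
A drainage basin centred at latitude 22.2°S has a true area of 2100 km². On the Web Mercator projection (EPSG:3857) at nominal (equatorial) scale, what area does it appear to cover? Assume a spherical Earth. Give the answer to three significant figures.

2450 km²

Mercator is conformal, so the point scale is isotropic: h = k = sec φ = 1/cos φ.
Areal scale = k² = sec²φ = 1/cos²(22.2°) = 1/0.9259² = 1.167.
Apparent area = 2100 × 1.167 ≈ 2450 km².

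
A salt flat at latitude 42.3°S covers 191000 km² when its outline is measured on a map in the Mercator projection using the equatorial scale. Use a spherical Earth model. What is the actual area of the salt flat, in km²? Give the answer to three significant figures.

For Mercator, h = k = sec φ (a conformal cylindrical projection has a single point scale, 1/cos φ).
Areal scale = k² = sec²φ = 1/cos²(42.3°) = 1/0.7396² = 1.828.
True area = apparent / (areal scale) = 191000 / 1.828 ≈ 104000 km².

104000 km²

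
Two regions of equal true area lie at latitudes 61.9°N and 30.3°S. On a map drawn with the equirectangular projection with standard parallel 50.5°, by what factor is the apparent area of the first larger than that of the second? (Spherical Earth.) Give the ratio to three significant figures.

1.83

The equidistant cylindrical projection with φ₀ = 50.5° has h = 1 (meridians true) and k = cos φ₀ / cos φ along parallels.
Areal scale at 61.9°: h·k = 1.000 × 1.350 = 1.350.
Areal scale at 30.3°: h·k = 1.000 × 0.7367 = 0.7367.
Ratio = 1.350/0.7367 ≈ 1.83.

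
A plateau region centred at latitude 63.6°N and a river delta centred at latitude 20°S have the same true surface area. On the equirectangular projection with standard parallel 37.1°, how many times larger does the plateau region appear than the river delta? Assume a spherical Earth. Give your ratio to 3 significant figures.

2.11

The equidistant cylindrical projection with φ₀ = 37.1° has h = 1 (meridians true) and k = cos φ₀ / cos φ along parallels.
Areal scale at 63.6°: h·k = 1.000 × 1.794 = 1.794.
Areal scale at 20°: h·k = 1.000 × 0.8488 = 0.8488.
Ratio = 1.794/0.8488 ≈ 2.11.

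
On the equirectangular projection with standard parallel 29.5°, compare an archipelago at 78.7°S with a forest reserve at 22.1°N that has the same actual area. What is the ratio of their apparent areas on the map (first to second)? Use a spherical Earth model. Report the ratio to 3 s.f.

With standard parallel φ₀ = 29.5°, the equirectangular projection gives x = Rλ cos φ₀, y = Rφ, so h = 1 and k = cos 29.5° / cos φ.
Areal scale at 78.7°: h·k = 1.000 × 4.442 = 4.442.
Areal scale at 22.1°: h·k = 1.000 × 0.9394 = 0.9394.
Ratio = 4.442/0.9394 ≈ 4.73.

4.73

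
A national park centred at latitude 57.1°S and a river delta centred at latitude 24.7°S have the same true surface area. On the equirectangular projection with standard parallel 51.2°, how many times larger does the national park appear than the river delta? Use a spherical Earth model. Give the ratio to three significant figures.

The equidistant cylindrical projection with φ₀ = 51.2° has h = 1 (meridians true) and k = cos φ₀ / cos φ along parallels.
Areal scale at 57.1°: h·k = 1.000 × 1.154 = 1.154.
Areal scale at 24.7°: h·k = 1.000 × 0.6897 = 0.6897.
Ratio = 1.154/0.6897 ≈ 1.67.

1.67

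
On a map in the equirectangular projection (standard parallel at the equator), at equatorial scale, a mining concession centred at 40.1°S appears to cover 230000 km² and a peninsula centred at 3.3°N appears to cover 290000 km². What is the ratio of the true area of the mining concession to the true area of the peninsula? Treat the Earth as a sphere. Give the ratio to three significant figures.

0.608

Plate carrée has h = 1 and k = sec φ, giving areal scale sec φ; true area = (apparent area) · cos φ.
True area of mining concession: 230000 × cos(40.1°) = 230000 × 0.7649 = 175900 km².
True area of peninsula: 290000 × cos(3.3°) = 290000 × 0.9983 = 289500 km².
Ratio = 175900 / 289500 ≈ 0.608.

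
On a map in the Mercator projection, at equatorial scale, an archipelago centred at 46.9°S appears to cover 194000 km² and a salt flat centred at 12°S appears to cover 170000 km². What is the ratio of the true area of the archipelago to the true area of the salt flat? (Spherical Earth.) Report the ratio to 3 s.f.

0.557

On Mercator the areal scale is sec²φ, so true area = apparent × cos²φ.
True area of archipelago: 194000 × cos²(46.9°) = 194000 × 0.4669 = 90570 km².
True area of salt flat: 170000 × cos²(12°) = 170000 × 0.9568 = 162700 km².
Ratio = 90570 / 162700 ≈ 0.557.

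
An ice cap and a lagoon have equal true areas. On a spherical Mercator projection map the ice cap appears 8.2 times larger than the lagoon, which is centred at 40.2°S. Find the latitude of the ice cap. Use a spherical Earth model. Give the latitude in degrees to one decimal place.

74.5°

Mercator areal scale is sec²φ, so apparent-area ratio = sec²φ₁ / sec²φ₂ = cos²φ₂ / cos²φ₁.
cos²φ₂ / cos²φ₁ = 8.2  ⇒  cos φ₁ = cos 40.2° / √8.2 = 0.7638/2.864 = 0.2667.
φ₁ = arccos(0.2667) ≈ 74.5°.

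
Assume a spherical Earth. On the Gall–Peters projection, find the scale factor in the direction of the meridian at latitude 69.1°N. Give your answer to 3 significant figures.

Gall–Peters is a cylindrical equal-area projection with standard parallels at ±45°. For cylindrical equal-area with standard parallel φ₀, h = cos φ / cos φ₀ and k = cos φ₀ / cos φ, so h·k = 1.
h = cos 69.1° / cos 45° = 0.3567/0.7071 = 0.5045.

0.505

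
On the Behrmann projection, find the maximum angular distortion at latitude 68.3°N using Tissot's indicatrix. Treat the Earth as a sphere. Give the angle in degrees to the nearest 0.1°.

87.5°

The Behrmann projection is cylindrical equal-area with φ₀ = 30°. A cylindrical equal-area projection with standard parallel φ₀ has meridian scale h = cos φ / cos φ₀ and parallel scale k = cos φ₀ / cos φ (so areas are preserved, h·k = 1).
At 68.3°: h = 0.4269, k = 2.342; principal scales a = 2.342, b = 0.4269.
sin(ω/2) = (a − b)/(a + b) = 1.915/2.769 = 0.6916, so ω = 2 arcsin(0.6916) ≈ 87.5°.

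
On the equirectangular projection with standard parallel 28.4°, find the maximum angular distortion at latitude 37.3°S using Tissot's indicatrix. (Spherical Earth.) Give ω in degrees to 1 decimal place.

In the equirectangular projection with standard parallel φ₀ = 28.4° (x = Rλ cos φ₀, y = Rφ), meridians are true-scale (h = 1) and the parallel scale is k = cos φ₀ / cos φ.
At 37.3°: h = 1.000, k = 1.106; principal scales a = 1.106, b = 1.000.
sin(ω/2) = (a − b)/(a + b) = 0.1058/2.106 = 0.05025, so ω = 2 arcsin(0.05025) ≈ 5.8°.

5.8°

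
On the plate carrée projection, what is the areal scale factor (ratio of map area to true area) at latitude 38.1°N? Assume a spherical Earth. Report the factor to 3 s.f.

For the equirectangular projection with φ₀ = 0 (plate carrée), h = 1 along meridians and k = sec φ along parallels.
Areal scale = h·k = 1 × sec φ; at 38.1°, h = 1.000, k = 1.271, so h·k = 1.271.

1.27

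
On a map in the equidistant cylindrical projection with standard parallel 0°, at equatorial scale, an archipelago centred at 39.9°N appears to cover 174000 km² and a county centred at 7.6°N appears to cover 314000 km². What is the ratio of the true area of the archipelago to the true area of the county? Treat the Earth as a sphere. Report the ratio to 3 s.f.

On the plate carrée, areal scale = h·k = 1 × sec φ, so true area = apparent × cos φ.
True area of archipelago: 174000 × cos(39.9°) = 174000 × 0.7672 = 133500 km².
True area of county: 314000 × cos(7.6°) = 314000 × 0.9912 = 311200 km².
Ratio = 133500 / 311200 ≈ 0.429.

0.429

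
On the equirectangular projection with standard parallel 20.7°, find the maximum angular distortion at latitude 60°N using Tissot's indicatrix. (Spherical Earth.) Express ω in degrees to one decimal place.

With standard parallel φ₀ = 20.7°, the equirectangular projection gives x = Rλ cos φ₀, y = Rφ, so h = 1 and k = cos 20.7° / cos φ.
At 60°: h = 1.000, k = 1.871; principal scales a = 1.871, b = 1.000.
sin(ω/2) = (a − b)/(a + b) = 0.8709/2.871 = 0.3034, so ω = 2 arcsin(0.3034) ≈ 35.3°.

35.3°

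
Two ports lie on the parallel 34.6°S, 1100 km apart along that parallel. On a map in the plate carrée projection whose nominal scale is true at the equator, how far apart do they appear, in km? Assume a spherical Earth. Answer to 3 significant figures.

In the plate carrée (x = Rλ, y = Rφ), meridians are true-scale (h = 1) and parallels are stretched by k = sec φ.
Along the parallel, k = sec 34.6° = 1/0.8231 = 1.215.
Map distance = 1100 × 1.215 ≈ 1340 km.

1340 km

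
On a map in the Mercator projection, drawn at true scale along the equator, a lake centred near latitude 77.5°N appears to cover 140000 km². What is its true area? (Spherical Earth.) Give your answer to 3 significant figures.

The Mercator projection is conformal; its linear scale factor is the same in every direction and equals sec φ = 1/cos φ.
Areal scale = k² = sec²φ = 1/cos²(77.5°) = 1/0.2164² = 21.35.
True area = apparent / (areal scale) = 140000 / 21.35 ≈ 6560 km².

6560 km²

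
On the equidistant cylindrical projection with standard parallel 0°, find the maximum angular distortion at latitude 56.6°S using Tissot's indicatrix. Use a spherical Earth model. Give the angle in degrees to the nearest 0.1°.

33.7°

In the plate carrée (x = Rλ, y = Rφ), meridians are true-scale (h = 1) and parallels are stretched by k = sec φ.
At 56.6°: h = 1.000, k = 1.817; principal scales a = 1.817, b = 1.000.
sin(ω/2) = (a − b)/(a + b) = 0.8166/2.817 = 0.2899, so ω = 2 arcsin(0.2899) ≈ 33.7°.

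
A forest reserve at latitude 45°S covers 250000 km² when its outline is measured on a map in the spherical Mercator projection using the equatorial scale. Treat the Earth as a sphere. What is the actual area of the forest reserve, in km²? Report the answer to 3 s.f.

Mercator is conformal, so the point scale is isotropic: h = k = sec φ = 1/cos φ.
Areal scale = k² = sec²φ = 1/cos²(45°) = 1/0.7071² = 2.000.
True area = apparent / (areal scale) = 250000 / 2.000 ≈ 125000 km².

125000 km²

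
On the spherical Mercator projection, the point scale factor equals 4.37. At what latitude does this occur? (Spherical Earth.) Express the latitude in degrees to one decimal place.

76.8°

Mercator scale is k = sec φ = 1/cos φ.
1/cos φ = 4.37  ⇒  cos φ = 0.2288  ⇒  φ = arccos(0.2288) ≈ 76.8°.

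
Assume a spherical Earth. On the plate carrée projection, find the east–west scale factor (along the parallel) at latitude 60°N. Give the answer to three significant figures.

Plate carrée maps x = Rλ, y = Rφ. The meridian scale is h = 1 and the parallel scale is k = 1/cos φ = sec φ.
k = 1/cos 60° = 1/0.5000 = 2.000.

2.00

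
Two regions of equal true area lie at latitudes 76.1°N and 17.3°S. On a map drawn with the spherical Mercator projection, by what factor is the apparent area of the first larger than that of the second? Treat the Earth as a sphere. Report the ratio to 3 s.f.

15.8

Mercator is conformal with k = sec φ, so areal scale = k² = sec²φ.
At 76.1°: sec²(76.1°) = 1/0.2402² = 17.33.
At 17.3°: sec²(17.3°) = 1/0.9548² = 1.097.
Ratio = 17.33/1.097 = cos²(17.3°)/cos²(76.1°) ≈ 15.8.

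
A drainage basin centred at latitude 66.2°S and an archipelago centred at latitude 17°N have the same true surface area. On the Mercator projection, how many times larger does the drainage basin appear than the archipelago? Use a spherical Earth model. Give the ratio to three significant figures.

Mercator is conformal with k = sec φ, so areal scale = k² = sec²φ.
At 66.2°: sec²(66.2°) = 1/0.4035² = 6.141.
At 17°: sec²(17°) = 1/0.9563² = 1.093.
Ratio = 6.141/1.093 = cos²(17°)/cos²(66.2°) ≈ 5.62.

5.62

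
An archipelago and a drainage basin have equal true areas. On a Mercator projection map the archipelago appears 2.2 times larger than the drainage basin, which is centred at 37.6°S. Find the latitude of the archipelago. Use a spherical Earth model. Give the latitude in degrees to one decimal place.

On Mercator, (apparent₁)/(apparent₂) = sec²φ₁ / sec²φ₂ when true areas are equal.
cos²φ₂ / cos²φ₁ = 2.2  ⇒  cos φ₁ = cos 37.6° / √2.2 = 0.7923/1.483 = 0.5342.
φ₁ = arccos(0.5342) ≈ 57.7°.

57.7°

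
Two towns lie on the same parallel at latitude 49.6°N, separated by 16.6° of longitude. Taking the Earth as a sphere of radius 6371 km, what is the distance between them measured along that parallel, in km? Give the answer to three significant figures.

Arc length along a parallel = R cos φ · Δλ (with Δλ in radians).
= 6371 × cos 49.6° × (16.6° × π/180) = 6371 × 0.6481 × 0.2897 ≈ 1200 km.

1200 km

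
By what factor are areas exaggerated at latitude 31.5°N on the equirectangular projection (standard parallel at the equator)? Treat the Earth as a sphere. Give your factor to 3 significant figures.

For the equirectangular projection with φ₀ = 0 (plate carrée), h = 1 along meridians and k = sec φ along parallels.
Areal scale = h·k = 1 × sec φ; at 31.5°, h = 1.000, k = 1.173, so h·k = 1.173.

1.17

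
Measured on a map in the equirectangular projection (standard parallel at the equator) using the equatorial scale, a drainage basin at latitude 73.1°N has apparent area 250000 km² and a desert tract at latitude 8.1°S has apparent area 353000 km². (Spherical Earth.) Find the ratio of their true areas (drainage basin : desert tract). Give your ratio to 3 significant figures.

Plate carrée has h = 1 and k = sec φ, giving areal scale sec φ; true area = (apparent area) · cos φ.
True area of drainage basin: 250000 × cos(73.1°) = 250000 × 0.2907 = 72680 km².
True area of desert tract: 353000 × cos(8.1°) = 353000 × 0.9900 = 349500 km².
Ratio = 72680 / 349500 ≈ 0.208.

0.208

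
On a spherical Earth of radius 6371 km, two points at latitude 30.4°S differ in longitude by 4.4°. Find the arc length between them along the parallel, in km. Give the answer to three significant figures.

Arc length along a parallel = R cos φ · Δλ (with Δλ in radians).
= 6371 × cos 30.4° × (4.4° × π/180) = 6371 × 0.8625 × 0.07679 ≈ 422 km.

422 km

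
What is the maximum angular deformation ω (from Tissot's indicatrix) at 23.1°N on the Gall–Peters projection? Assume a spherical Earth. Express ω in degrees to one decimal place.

Gall–Peters is a cylindrical equal-area projection with standard parallels at ±45°. A cylindrical equal-area projection with standard parallel φ₀ has meridian scale h = cos φ / cos φ₀ and parallel scale k = cos φ₀ / cos φ (so areas are preserved, h·k = 1).
At 23.1°: h = 1.301, k = 0.7687; principal scales a = 1.301, b = 0.7687.
sin(ω/2) = (a − b)/(a + b) = 0.5321/2.070 = 0.2571, so ω = 2 arcsin(0.2571) ≈ 29.8°.

29.8°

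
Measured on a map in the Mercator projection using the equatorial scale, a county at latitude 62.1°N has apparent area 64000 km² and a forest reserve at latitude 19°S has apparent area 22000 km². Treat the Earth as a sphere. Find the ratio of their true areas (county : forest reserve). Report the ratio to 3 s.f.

0.712

Mercator's areal exaggeration is sec²φ; hence true area = (apparent area) · cos²φ.
True area of county: 64000 × cos²(62.1°) = 64000 × 0.2190 = 14010 km².
True area of forest reserve: 22000 × cos²(19°) = 22000 × 0.8940 = 19670 km².
Ratio = 14010 / 19670 ≈ 0.712.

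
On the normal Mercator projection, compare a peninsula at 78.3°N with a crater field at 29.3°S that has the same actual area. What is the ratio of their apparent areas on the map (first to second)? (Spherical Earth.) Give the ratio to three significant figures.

Mercator is conformal with k = sec φ, so areal scale = k² = sec²φ.
At 78.3°: sec²(78.3°) = 1/0.2028² = 24.32.
At 29.3°: sec²(29.3°) = 1/0.8721² = 1.315.
Ratio = 24.32/1.315 = cos²(29.3°)/cos²(78.3°) ≈ 18.5.

18.5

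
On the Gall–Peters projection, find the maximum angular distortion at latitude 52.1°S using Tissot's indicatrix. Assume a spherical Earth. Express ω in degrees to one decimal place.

16.1°

The Gall–Peters projection is cylindrical equal-area with φ₀ = 45°. For cylindrical equal-area with standard parallel φ₀, h = cos φ / cos φ₀ and k = cos φ₀ / cos φ, so h·k = 1.
At 52.1°: h = 0.8687, k = 1.151; principal scales a = 1.151, b = 0.8687.
sin(ω/2) = (a − b)/(a + b) = 0.2824/2.020 = 0.1398, so ω = 2 arcsin(0.1398) ≈ 16.1°.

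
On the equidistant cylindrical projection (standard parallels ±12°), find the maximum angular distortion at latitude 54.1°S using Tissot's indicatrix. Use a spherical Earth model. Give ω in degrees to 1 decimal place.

The equidistant cylindrical projection with φ₀ = 12° has h = 1 (meridians true) and k = cos φ₀ / cos φ along parallels.
At 54.1°: h = 1.000, k = 1.668; principal scales a = 1.668, b = 1.000.
sin(ω/2) = (a − b)/(a + b) = 0.6681/2.668 = 0.2504, so ω = 2 arcsin(0.2504) ≈ 29.0°.

29.0°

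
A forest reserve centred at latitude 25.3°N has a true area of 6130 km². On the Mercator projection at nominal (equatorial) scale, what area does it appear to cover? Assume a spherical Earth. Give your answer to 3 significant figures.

The Mercator projection is conformal; its linear scale factor is the same in every direction and equals sec φ = 1/cos φ.
Areal scale = k² = sec²φ = 1/cos²(25.3°) = 1/0.9041² = 1.223.
Apparent area = 6130 × 1.223 ≈ 7500 km².

7500 km²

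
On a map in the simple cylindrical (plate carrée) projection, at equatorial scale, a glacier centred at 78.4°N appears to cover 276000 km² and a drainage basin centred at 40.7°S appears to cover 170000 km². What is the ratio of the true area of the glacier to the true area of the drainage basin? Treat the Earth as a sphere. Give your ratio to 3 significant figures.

On the plate carrée, areal scale = h·k = 1 × sec φ, so true area = apparent × cos φ.
True area of glacier: 276000 × cos(78.4°) = 276000 × 0.2011 = 55500 km².
True area of drainage basin: 170000 × cos(40.7°) = 170000 × 0.7581 = 128900 km².
Ratio = 55500 / 128900 ≈ 0.431.

0.431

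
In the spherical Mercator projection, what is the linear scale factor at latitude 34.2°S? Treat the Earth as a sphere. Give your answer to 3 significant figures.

1.21

Mercator is conformal, so the point scale is isotropic: h = k = sec φ = 1/cos φ.
k = 1/cos 34.2° = 1/0.8271 = 1.209.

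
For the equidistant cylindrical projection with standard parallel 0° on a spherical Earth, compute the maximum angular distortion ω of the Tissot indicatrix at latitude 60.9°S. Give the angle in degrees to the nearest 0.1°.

40.4°

In the plate carrée (x = Rλ, y = Rφ), meridians are true-scale (h = 1) and parallels are stretched by k = sec φ.
At 60.9°: h = 1.000, k = 2.056; principal scales a = 2.056, b = 1.000.
sin(ω/2) = (a − b)/(a + b) = 1.056/3.056 = 0.3456, so ω = 2 arcsin(0.3456) ≈ 40.4°.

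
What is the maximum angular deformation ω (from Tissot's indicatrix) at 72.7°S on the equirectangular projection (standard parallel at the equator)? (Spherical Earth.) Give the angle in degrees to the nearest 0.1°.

65.6°

Plate carrée maps x = Rλ, y = Rφ. The meridian scale is h = 1 and the parallel scale is k = 1/cos φ = sec φ.
At 72.7°: h = 1.000, k = 3.363; principal scales a = 3.363, b = 1.000.
sin(ω/2) = (a − b)/(a + b) = 2.363/4.363 = 0.5416, so ω = 2 arcsin(0.5416) ≈ 65.6°.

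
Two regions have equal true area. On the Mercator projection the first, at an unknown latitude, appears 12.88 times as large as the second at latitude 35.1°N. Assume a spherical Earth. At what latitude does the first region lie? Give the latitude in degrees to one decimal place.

For equal true areas on Mercator, apparent areas scale as sec²φ, so the ratio is cos²φ₂ / cos²φ₁.
cos²φ₂ / cos²φ₁ = 12.88  ⇒  cos φ₁ = cos 35.1° / √12.88 = 0.8181/3.589 = 0.2280.
φ₁ = arccos(0.2280) ≈ 76.8°.

76.8°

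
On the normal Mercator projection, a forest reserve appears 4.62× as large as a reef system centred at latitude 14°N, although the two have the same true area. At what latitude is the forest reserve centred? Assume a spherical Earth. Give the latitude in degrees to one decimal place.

For equal true areas on Mercator, apparent areas scale as sec²φ, so the ratio is cos²φ₂ / cos²φ₁.
cos²φ₂ / cos²φ₁ = 4.62  ⇒  cos φ₁ = cos 14° / √4.62 = 0.9703/2.149 = 0.4514.
φ₁ = arccos(0.4514) ≈ 63.2°.

63.2°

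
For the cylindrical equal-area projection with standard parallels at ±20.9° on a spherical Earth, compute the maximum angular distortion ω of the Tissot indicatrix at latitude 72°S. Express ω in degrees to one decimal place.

106.8°

For cylindrical equal-area with standard parallel φ₀, h = cos φ / cos φ₀ and k = cos φ₀ / cos φ, so h·k = 1.
At 72°: h = 0.3308, k = 3.023; principal scales a = 3.023, b = 0.3308.
sin(ω/2) = (a − b)/(a + b) = 2.692/3.354 = 0.8028, so ω = 2 arcsin(0.8028) ≈ 106.8°.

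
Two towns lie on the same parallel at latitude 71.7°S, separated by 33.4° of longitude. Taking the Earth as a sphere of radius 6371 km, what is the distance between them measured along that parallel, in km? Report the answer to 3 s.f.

Arc length along a parallel = R cos φ · Δλ (with Δλ in radians).
= 6371 × cos 71.7° × (33.4° × π/180) = 6371 × 0.3140 × 0.5829 ≈ 1170 km.

1170 km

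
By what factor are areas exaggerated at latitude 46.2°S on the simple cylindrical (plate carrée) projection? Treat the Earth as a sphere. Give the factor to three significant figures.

Plate carrée maps x = Rλ, y = Rφ. The meridian scale is h = 1 and the parallel scale is k = 1/cos φ = sec φ.
Areal scale = h·k = 1 × sec φ; at 46.2°, h = 1.000, k = 1.445, so h·k = 1.445.

1.44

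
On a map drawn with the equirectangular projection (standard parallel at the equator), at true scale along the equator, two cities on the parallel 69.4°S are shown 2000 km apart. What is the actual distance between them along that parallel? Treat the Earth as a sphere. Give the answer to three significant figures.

704 km

Plate carrée maps x = Rλ, y = Rφ. The meridian scale is h = 1 and the parallel scale is k = 1/cos φ = sec φ.
Along the parallel at 69.4°, map distances are exaggerated by k = sec 69.4° = 2.842.
True distance = 2000 / 2.842 = 2000 × cos 69.4° ≈ 704 km.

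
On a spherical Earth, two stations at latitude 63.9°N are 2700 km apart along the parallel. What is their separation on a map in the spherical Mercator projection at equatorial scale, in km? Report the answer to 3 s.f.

6140 km

Mercator is conformal, so the point scale is isotropic: h = k = sec φ = 1/cos φ.
Along the parallel, k = sec 63.9° = 1/0.4399 = 2.273.
Map distance = 2700 × 2.273 ≈ 6140 km.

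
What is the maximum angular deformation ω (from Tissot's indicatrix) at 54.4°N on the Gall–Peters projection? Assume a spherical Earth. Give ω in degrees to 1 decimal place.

The Gall–Peters projection is cylindrical equal-area with φ₀ = 45°. A cylindrical equal-area projection with standard parallel φ₀ has meridian scale h = cos φ / cos φ₀ and parallel scale k = cos φ₀ / cos φ (so areas are preserved, h·k = 1).
At 54.4°: h = 0.8232, k = 1.215; principal scales a = 1.215, b = 0.8232.
sin(ω/2) = (a − b)/(a + b) = 0.3915/2.038 = 0.1921, so ω = 2 arcsin(0.1921) ≈ 22.1°.

22.1°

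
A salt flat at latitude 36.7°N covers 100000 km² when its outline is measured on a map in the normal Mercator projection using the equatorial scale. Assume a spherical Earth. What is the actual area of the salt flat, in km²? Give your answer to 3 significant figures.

The Mercator projection is conformal; its linear scale factor is the same in every direction and equals sec φ = 1/cos φ.
Areal scale = k² = sec²φ = 1/cos²(36.7°) = 1/0.8018² = 1.556.
True area = apparent / (areal scale) = 100000 / 1.556 ≈ 64300 km².

64300 km²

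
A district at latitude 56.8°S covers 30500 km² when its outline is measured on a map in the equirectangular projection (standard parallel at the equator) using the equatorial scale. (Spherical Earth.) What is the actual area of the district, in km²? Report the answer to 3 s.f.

16700 km²

Plate carrée maps x = Rλ, y = Rφ. The meridian scale is h = 1 and the parallel scale is k = 1/cos φ = sec φ.
Areal scale = h·k = 1 × sec φ; at 56.8°, h = 1.000, k = 1.826, so h·k = 1.826.
True area = apparent / (areal scale) = 30500 / 1.826 ≈ 16700 km².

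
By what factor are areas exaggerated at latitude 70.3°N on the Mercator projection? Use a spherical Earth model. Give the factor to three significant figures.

8.80

Mercator is conformal, so the point scale is isotropic: h = k = sec φ = 1/cos φ.
Areal scale = k² = sec²φ = 1/cos²(70.3°) = 1/0.3371² = 8.800.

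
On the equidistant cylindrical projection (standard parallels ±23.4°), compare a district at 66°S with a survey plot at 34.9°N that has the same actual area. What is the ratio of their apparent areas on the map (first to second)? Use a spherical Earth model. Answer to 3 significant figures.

2.02

With standard parallel φ₀ = 23.4°, the equirectangular projection gives x = Rλ cos φ₀, y = Rφ, so h = 1 and k = cos 23.4° / cos φ.
Areal scale at 66°: h·k = 1.000 × 2.256 = 2.256.
Areal scale at 34.9°: h·k = 1.000 × 1.119 = 1.119.
Ratio = 2.256/1.119 ≈ 2.02.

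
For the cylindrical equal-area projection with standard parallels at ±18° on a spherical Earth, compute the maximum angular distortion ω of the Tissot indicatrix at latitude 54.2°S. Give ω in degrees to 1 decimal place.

For cylindrical equal-area with standard parallel φ₀, h = cos φ / cos φ₀ and k = cos φ₀ / cos φ, so h·k = 1.
At 54.2°: h = 0.6151, k = 1.626; principal scales a = 1.626, b = 0.6151.
sin(ω/2) = (a − b)/(a + b) = 1.011/2.241 = 0.4511, so ω = 2 arcsin(0.4511) ≈ 53.6°.

53.6°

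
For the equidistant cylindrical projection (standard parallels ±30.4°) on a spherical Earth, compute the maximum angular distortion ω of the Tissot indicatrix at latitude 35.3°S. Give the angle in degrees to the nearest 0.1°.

The equidistant cylindrical projection with φ₀ = 30.4° has h = 1 (meridians true) and k = cos φ₀ / cos φ along parallels.
At 35.3°: h = 1.000, k = 1.057; principal scales a = 1.057, b = 1.000.
sin(ω/2) = (a − b)/(a + b) = 0.05682/2.057 = 0.02763, so ω = 2 arcsin(0.02763) ≈ 3.2°.

3.2°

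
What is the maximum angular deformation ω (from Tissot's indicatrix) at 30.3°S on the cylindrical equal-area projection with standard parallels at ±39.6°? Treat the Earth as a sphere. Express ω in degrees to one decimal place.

13.0°

A cylindrical equal-area projection with standard parallel φ₀ has meridian scale h = cos φ / cos φ₀ and parallel scale k = cos φ₀ / cos φ (so areas are preserved, h·k = 1).
At 30.3°: h = 1.121, k = 0.8924; principal scales a = 1.121, b = 0.8924.
sin(ω/2) = (a − b)/(a + b) = 0.2281/2.013 = 0.1133, so ω = 2 arcsin(0.1133) ≈ 13.0°.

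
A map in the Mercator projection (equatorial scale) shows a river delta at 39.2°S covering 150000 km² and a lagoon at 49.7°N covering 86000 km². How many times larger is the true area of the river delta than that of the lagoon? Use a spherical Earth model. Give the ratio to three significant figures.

2.50

Mercator's areal exaggeration is sec²φ; hence true area = (apparent area) · cos²φ.
True area of river delta: 150000 × cos²(39.2°) = 150000 × 0.6005 = 90080 km².
True area of lagoon: 86000 × cos²(49.7°) = 86000 × 0.4183 = 35980 km².
Ratio = 90080 / 35980 ≈ 2.50.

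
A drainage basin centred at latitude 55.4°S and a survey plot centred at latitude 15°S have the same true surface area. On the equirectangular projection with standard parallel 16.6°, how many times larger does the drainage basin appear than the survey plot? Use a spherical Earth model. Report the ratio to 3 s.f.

The equidistant cylindrical projection with φ₀ = 16.6° has h = 1 (meridians true) and k = cos φ₀ / cos φ along parallels.
Areal scale at 55.4°: h·k = 1.000 × 1.688 = 1.688.
Areal scale at 15°: h·k = 1.000 × 0.9921 = 0.9921.
Ratio = 1.688/0.9921 ≈ 1.70.

1.70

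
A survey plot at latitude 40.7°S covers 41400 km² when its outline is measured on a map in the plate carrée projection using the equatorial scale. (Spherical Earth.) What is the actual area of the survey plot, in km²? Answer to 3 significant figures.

31400 km²

Plate carrée maps x = Rλ, y = Rφ. The meridian scale is h = 1 and the parallel scale is k = 1/cos φ = sec φ.
Areal scale = h·k = 1 × sec φ; at 40.7°, h = 1.000, k = 1.319, so h·k = 1.319.
True area = apparent / (areal scale) = 41400 / 1.319 ≈ 31400 km².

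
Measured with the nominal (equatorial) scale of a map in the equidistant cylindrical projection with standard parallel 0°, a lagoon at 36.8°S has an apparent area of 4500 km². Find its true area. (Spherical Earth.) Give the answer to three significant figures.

For the equirectangular projection with φ₀ = 0 (plate carrée), h = 1 along meridians and k = sec φ along parallels.
Areal scale = h·k = 1 × sec φ; at 36.8°, h = 1.000, k = 1.249, so h·k = 1.249.
True area = apparent / (areal scale) = 4500 / 1.249 ≈ 3600 km².

3600 km²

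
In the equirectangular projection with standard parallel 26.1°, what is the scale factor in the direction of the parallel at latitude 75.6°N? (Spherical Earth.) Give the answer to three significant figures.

In the equirectangular projection with standard parallel φ₀ = 26.1° (x = Rλ cos φ₀, y = Rφ), meridians are true-scale (h = 1) and the parallel scale is k = cos φ₀ / cos φ.
k = cos 26.1° / cos 75.6° = 0.8980/0.2487 = 3.611.

3.61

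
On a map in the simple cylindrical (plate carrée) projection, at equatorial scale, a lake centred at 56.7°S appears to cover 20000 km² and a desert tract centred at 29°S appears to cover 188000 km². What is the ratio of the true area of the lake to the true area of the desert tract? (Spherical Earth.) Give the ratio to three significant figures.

Plate carrée has h = 1 and k = sec φ, giving areal scale sec φ; true area = (apparent area) · cos φ.
True area of lake: 20000 × cos(56.7°) = 20000 × 0.5490 = 10980 km².
True area of desert tract: 188000 × cos(29°) = 188000 × 0.8746 = 164400 km².
Ratio = 10980 / 164400 ≈ 0.0668.

0.0668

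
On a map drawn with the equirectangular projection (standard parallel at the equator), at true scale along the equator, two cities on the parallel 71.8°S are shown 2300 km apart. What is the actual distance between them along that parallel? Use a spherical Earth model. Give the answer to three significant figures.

Plate carrée maps x = Rλ, y = Rφ. The meridian scale is h = 1 and the parallel scale is k = 1/cos φ = sec φ.
Along the parallel at 71.8°, map distances are exaggerated by k = sec 71.8° = 3.202.
True distance = 2300 / 3.202 = 2300 × cos 71.8° ≈ 718 km.

718 km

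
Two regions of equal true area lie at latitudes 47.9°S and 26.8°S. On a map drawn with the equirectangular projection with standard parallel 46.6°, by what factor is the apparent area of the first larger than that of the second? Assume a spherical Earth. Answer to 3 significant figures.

1.33

In the equirectangular projection with standard parallel φ₀ = 46.6° (x = Rλ cos φ₀, y = Rφ), meridians are true-scale (h = 1) and the parallel scale is k = cos φ₀ / cos φ.
Areal scale at 47.9°: h·k = 1.000 × 1.025 = 1.025.
Areal scale at 26.8°: h·k = 1.000 × 0.7698 = 0.7698.
Ratio = 1.025/0.7698 ≈ 1.33.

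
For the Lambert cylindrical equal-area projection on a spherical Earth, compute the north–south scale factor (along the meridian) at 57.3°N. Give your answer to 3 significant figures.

0.540

The Lambert cylindrical equal-area projection is the cylindrical equal-area projection with its standard parallel at the equator (φ₀ = 0). For cylindrical equal-area with standard parallel φ₀, h = cos φ / cos φ₀ and k = cos φ₀ / cos φ, so h·k = 1.
h = cos 57.3° / cos 0° = 0.5402/1.000 = 0.5402.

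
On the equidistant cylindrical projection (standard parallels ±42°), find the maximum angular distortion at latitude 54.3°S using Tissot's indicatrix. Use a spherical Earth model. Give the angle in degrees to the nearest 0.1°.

13.8°

In the equirectangular projection with standard parallel φ₀ = 42° (x = Rλ cos φ₀, y = Rφ), meridians are true-scale (h = 1) and the parallel scale is k = cos φ₀ / cos φ.
At 54.3°: h = 1.000, k = 1.274; principal scales a = 1.274, b = 1.000.
sin(ω/2) = (a − b)/(a + b) = 0.2735/2.274 = 0.1203, so ω = 2 arcsin(0.1203) ≈ 13.8°.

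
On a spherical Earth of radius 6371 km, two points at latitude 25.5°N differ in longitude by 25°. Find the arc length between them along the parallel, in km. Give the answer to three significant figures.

Arc length along a parallel = R cos φ · Δλ (with Δλ in radians).
= 6371 × cos 25.5° × (25° × π/180) = 6371 × 0.9026 × 0.4363 ≈ 2510 km.

2510 km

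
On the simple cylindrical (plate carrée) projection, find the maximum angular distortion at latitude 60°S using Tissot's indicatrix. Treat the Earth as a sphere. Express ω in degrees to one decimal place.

38.9°

In the plate carrée (x = Rλ, y = Rφ), meridians are true-scale (h = 1) and parallels are stretched by k = sec φ.
At 60°: h = 1.000, k = 2.000; principal scales a = 2.000, b = 1.000.
sin(ω/2) = (a − b)/(a + b) = 1.0000/3.000 = 0.3333, so ω = 2 arcsin(0.3333) ≈ 38.9°.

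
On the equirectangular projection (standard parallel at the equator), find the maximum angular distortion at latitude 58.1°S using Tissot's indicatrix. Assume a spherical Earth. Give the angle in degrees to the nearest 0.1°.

For the equirectangular projection with φ₀ = 0 (plate carrée), h = 1 along meridians and k = sec φ along parallels.
At 58.1°: h = 1.000, k = 1.892; principal scales a = 1.892, b = 1.000.
sin(ω/2) = (a − b)/(a + b) = 0.8924/2.892 = 0.3085, so ω = 2 arcsin(0.3085) ≈ 35.9°.

35.9°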